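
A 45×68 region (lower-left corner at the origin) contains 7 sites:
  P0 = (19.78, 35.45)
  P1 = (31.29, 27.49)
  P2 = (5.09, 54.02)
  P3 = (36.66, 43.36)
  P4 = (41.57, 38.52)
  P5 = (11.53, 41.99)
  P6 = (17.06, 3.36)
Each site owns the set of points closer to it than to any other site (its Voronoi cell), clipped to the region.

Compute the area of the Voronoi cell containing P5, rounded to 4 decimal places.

1. box [0,45]×[0,68]: [(0, 0) (45, 0) (45, 68) (0, 68)]
2. ⊥bis P5·P0 via (15.655,38.72): [(0, 18.9717) (38.8661, 68) (0, 68)]  |A|=952.7679
3. ⊥bis P5·P1 via (21.41,34.74): [(0, 18.9717) (38.8661, 68) (0, 68)]  |A|=952.7679
4. ⊥bis P5·P2 via (8.31,48.005): [(0, 43.5564) (0, 18.9717) (33.8567, 61.6809)]  |A|=416.1786
5. ⊥bis P5·P3 via (24.095,42.675): [(23.3651, 56.0644) (0, 43.5564) (0, 18.9717) (23.7537, 48.9362)]  |A|=377.694
6. ⊥bis P5·P4 via (26.55,40.255): [(23.3651, 56.0644) (0, 43.5564) (0, 18.9717) (23.7537, 48.9362)]  |A|=377.694
7. ⊥bis P5·P6 via (14.295,22.675): [(23.3651, 56.0644) (0, 43.5564) (0, 20.6286) (1.4816, 20.8407) (23.7537, 48.9362)]  |A|=376.4666
8. canonical 5-gon: [(23.3651, 56.0644) (0, 43.5564) (0, 20.6286) (1.4816, 20.8407) (23.7537, 48.9362)]
9. shoelace: 376.4666

Area of P5's cell: 376.4666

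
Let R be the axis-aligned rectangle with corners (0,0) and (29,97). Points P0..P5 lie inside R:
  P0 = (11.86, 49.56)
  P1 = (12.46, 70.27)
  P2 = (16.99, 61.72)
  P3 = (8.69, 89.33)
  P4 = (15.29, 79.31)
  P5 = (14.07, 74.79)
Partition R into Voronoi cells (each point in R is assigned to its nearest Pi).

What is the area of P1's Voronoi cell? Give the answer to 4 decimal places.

Area of P1's cell: 201.1943

1. box [0,29]×[0,97]: [(0, 0) (29, 0) (29, 97) (0, 97)]
2. ⊥bis P1·P0 via (12.16,59.915): [(0, 60.2673) (29, 59.4271) (29, 97) (0, 97)]  |A|=1077.431
3. ⊥bis P1·P2 via (14.725,65.995): [(0, 60.2673) (3.7115, 60.1598) (29, 73.5582) (29, 97) (0, 97)]  |A|=898.7534
4. ⊥bis P1·P3 via (10.575,79.8): [(0, 77.7083) (0, 60.2673) (3.7115, 60.1598) (29, 73.5582) (29, 83.4444)]  |A|=422.4676
5. ⊥bis P1·P4 via (13.875,74.79): [(2.7901, 78.2602) (0, 77.7083) (0, 60.2673) (3.7115, 60.1598) (24.8438, 71.3562)]  |A|=254.2809
6. ⊥bis P1·P5 via (13.265,72.53): [(0, 77.2549) (0, 60.2673) (3.7115, 60.1598) (21.5137, 69.5918)]  |A|=201.1943
7. canonical 4-gon: [(0, 77.2549) (0, 60.2673) (3.7115, 60.1598) (21.5137, 69.5918)]
8. shoelace: 201.1943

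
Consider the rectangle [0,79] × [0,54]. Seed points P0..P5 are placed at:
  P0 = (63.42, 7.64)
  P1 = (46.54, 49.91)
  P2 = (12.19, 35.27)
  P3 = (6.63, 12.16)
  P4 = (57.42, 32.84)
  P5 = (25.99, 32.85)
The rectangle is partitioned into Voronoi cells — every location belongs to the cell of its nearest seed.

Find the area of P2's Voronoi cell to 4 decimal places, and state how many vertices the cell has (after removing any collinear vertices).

1. box [0,79]×[0,54]: [(0, 0) (79, 0) (79, 54) (0, 54)]
2. ⊥bis P2·P0 via (37.805,21.455): [(0, 0) (26.2336, 0) (55.3576, 54) (0, 54)]  |A|=2202.9623
3. ⊥bis P2·P1 via (29.365,42.59): [(0, 0) (26.2336, 0) (38.1221, 22.043) (24.502, 54) (0, 54)]  |A|=1709.9376
4. ⊥bis P2·P3 via (9.41,23.715): [(0, 25.9789) (35.6226, 17.4085) (38.1221, 22.043) (24.502, 54) (0, 54)]  |A|=1018.8742
5. ⊥bis P2·P4 via (34.805,34.055): [(0, 25.9789) (33.9325, 17.8152) (34.6032, 30.2995) (24.502, 54) (0, 54)]  |A|=989.7151
6. ⊥bis P2·P5 via (19.09,34.06): [(0, 25.9789) (16.9574, 21.8992) (22.5867, 54) (0, 54)]  |A|=600.1092
7. canonical 4-gon: [(0, 25.9789) (16.9574, 21.8992) (22.5867, 54) (0, 54)]
8. shoelace: 600.1092

Area of P2's cell: 600.1092 (4 vertices)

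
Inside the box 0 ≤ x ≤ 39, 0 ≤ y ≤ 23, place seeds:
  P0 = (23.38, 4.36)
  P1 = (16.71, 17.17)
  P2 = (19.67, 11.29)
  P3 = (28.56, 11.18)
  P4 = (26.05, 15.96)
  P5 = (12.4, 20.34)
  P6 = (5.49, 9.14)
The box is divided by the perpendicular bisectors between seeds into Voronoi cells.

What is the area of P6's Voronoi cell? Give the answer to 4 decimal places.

1. box [0,39]×[0,23]: [(0, 0) (39, 0) (39, 23) (0, 23)]
2. ⊥bis P6·P0 via (14.435,6.75): [(0, 0) (12.6315, 0) (18.7768, 23) (0, 23)]  |A|=361.1953
3. ⊥bis P6·P1 via (11.1,13.155): [(0, 0) (12.6315, 0) (14.7745, 8.0207) (4.0541, 23) (0, 23)]  |A|=250.9274
4. ⊥bis P6·P2 via (12.58,10.215): [(0, 0) (12.6315, 0) (13.5867, 3.5752) (12.4122, 11.3215) (4.0541, 23) (0, 23)]  |A|=243.7163
5. ⊥bis P6·P3 via (17.025,10.16): [(0, 0) (12.6315, 0) (13.5867, 3.5752) (12.4122, 11.3215) (4.0541, 23) (0, 23)]  |A|=243.7163
6. ⊥bis P6·P4 via (15.77,12.55): [(0, 0) (12.6315, 0) (13.5867, 3.5752) (12.4122, 11.3215) (4.0541, 23) (0, 23)]  |A|=243.7163
7. ⊥bis P6·P5 via (8.945,14.74): [(0, 20.2587) (0, 0) (12.6315, 0) (13.5867, 3.5752) (12.4122, 11.3215) (10.7726, 13.6124)]  |A|=209.9221
8. canonical 6-gon: [(0, 20.2587) (0, 0) (12.6315, 0) (13.5867, 3.5752) (12.4122, 11.3215) (10.7726, 13.6124)]
9. shoelace: 209.9221

Area of P6's cell: 209.9221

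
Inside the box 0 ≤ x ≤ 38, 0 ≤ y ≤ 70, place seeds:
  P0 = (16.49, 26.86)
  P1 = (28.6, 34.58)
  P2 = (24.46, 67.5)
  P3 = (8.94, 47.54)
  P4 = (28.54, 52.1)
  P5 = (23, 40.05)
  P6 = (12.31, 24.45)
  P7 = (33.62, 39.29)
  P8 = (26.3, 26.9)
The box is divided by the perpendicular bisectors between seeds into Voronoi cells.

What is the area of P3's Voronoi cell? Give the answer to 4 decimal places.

Area of P3's cell: 466.5108

1. box [0,38]×[0,70]: [(0, 0) (38, 0) (38, 70) (0, 70)]
2. ⊥bis P3·P0 via (12.715,37.2): [(0, 32.5579) (38, 46.4312) (38, 70) (0, 70)]  |A|=1159.2063
3. ⊥bis P3·P1 via (18.77,41.06): [(0, 32.5579) (17.3381, 38.8878) (37.8474, 70) (0, 70)]  |A|=913.345
4. ⊥bis P3·P2 via (16.7,57.52): [(0, 32.5579) (17.3381, 38.8878) (25.2421, 50.878) (0.6497, 70) (0, 70)]  |A|=557.6981
5. ⊥bis P3·P4 via (18.74,49.82): [(0, 32.5579) (17.3381, 38.8878) (20.2542, 43.3115) (17.0035, 57.284) (0.6497, 70) (0, 70)]  |A|=510.5529
6. ⊥bis P3·P5 via (15.97,43.795): [(0, 32.5579) (12.3944, 37.0829) (18.8736, 49.2456) (17.0035, 57.284) (0.6497, 70) (0, 70)]  |A|=474.6298
7. ⊥bis P3·P6 via (10.625,35.995): [(0, 34.4443) (8.6081, 35.7006) (12.3944, 37.0829) (18.8736, 49.2456) (17.0035, 57.284) (0.6497, 70) (0, 70)]  |A|=466.5108
8. ⊥bis P3·P7 via (21.28,43.415): [(0, 34.4443) (8.6081, 35.7006) (12.3944, 37.0829) (18.8736, 49.2456) (17.0035, 57.284) (0.6497, 70) (0, 70)]  |A|=466.5108
9. ⊥bis P3·P8 via (17.62,37.22): [(0, 34.4443) (8.6081, 35.7006) (12.3944, 37.0829) (18.8736, 49.2456) (17.0035, 57.284) (0.6497, 70) (0, 70)]  |A|=466.5108
10. canonical 7-gon: [(0, 34.4443) (8.6081, 35.7006) (12.3944, 37.0829) (18.8736, 49.2456) (17.0035, 57.284) (0.6497, 70) (0, 70)]
11. shoelace: 466.5108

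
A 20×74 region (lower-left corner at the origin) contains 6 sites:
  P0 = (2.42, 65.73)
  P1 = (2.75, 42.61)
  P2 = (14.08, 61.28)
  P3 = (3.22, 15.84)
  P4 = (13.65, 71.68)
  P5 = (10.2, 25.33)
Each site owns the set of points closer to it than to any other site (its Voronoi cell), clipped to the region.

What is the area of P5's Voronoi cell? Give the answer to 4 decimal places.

1. box [0,20]×[0,74]: [(0, 0) (20, 0) (20, 74) (0, 74)]
2. ⊥bis P5·P0 via (6.31,45.53): [(0, 44.3149) (0, 0) (20, 0) (20, 48.1663)]  |A|=924.812
3. ⊥bis P5·P1 via (6.475,33.97): [(0, 31.1784) (0, 0) (20, 0) (20, 39.8011)]  |A|=709.795
4. ⊥bis P5·P2 via (12.14,43.305): [(0, 31.1784) (0, 0) (20, 0) (20, 39.8011)]  |A|=709.795
5. ⊥bis P5·P3 via (6.71,20.585): [(0, 31.1784) (0, 25.5203) (20, 10.8101) (20, 39.8011)]  |A|=346.4916
6. ⊥bis P5·P4 via (11.925,48.505): [(0, 31.1784) (0, 25.5203) (20, 10.8101) (20, 39.8011)]  |A|=346.4916
7. canonical 4-gon: [(0, 31.1784) (0, 25.5203) (20, 10.8101) (20, 39.8011)]
8. shoelace: 346.4916

Area of P5's cell: 346.4916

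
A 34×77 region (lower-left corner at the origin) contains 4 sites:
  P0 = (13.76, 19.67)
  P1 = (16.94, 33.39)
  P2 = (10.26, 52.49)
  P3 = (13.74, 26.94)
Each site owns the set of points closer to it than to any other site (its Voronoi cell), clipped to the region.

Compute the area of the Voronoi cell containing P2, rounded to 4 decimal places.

Area of P2's cell: 1117.6103

1. box [0,34]×[0,77]: [(0, 0) (34, 0) (34, 77) (0, 77)]
2. ⊥bis P2·P0 via (12.01,36.08): [(0, 34.7992) (34, 38.4251) (34, 77) (0, 77)]  |A|=1373.1871
3. ⊥bis P2·P1 via (13.6,42.94): [(0, 38.1836) (34, 50.0747) (34, 77) (0, 77)]  |A|=1117.6103
4. ⊥bis P2·P3 via (12,39.715): [(0, 38.1836) (34, 50.0747) (34, 77) (0, 77)]  |A|=1117.6103
5. canonical 4-gon: [(0, 38.1836) (34, 50.0747) (34, 77) (0, 77)]
6. shoelace: 1117.6103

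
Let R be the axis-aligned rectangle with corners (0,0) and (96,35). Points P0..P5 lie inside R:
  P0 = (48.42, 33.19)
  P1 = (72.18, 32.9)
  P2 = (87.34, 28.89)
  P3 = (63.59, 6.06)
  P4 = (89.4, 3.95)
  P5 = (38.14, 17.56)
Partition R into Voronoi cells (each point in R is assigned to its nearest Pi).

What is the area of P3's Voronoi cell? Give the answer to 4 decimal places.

1. box [0,96]×[0,35]: [(0, 0) (96, 0) (96, 35) (0, 35)]
2. ⊥bis P3·P0 via (56.005,19.625): [(20.9077, 0) (96, 0) (96, 35) (83.5016, 35)]  |A|=1532.8371
3. ⊥bis P3·P1 via (67.885,19.48): [(60.1646, 21.9509) (20.9077, 0) (96, 0) (96, 10.4819)]  |A|=1011.9834
4. ⊥bis P3·P2 via (75.465,17.475): [(76.0494, 16.867) (60.1646, 21.9509) (20.9077, 0) (92.2631, 0)]  |A|=875.9076
5. ⊥bis P3·P4 via (76.495,5.005): [(77.3538, 15.5101) (76.0494, 16.867) (60.1646, 21.9509) (20.9077, 0) (76.0858, 0)]  |A|=750.4525
6. ⊥bis P3·P5 via (50.865,11.81): [(77.3538, 15.5101) (76.0494, 16.867) (60.1646, 21.9509) (53.8525, 18.4214) (45.5285, 0) (76.0858, 0)]  |A|=523.6781
7. canonical 6-gon: [(77.3538, 15.5101) (76.0494, 16.867) (60.1646, 21.9509) (53.8525, 18.4214) (45.5285, 0) (76.0858, 0)]
8. shoelace: 523.6781

Area of P3's cell: 523.6781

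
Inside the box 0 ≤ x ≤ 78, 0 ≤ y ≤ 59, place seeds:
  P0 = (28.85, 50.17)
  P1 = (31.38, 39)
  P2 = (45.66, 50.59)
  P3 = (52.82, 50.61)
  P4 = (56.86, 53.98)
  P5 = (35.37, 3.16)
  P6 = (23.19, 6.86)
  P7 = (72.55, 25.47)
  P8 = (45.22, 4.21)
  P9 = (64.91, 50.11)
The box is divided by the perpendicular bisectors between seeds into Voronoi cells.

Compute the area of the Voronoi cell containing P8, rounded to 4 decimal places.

Area of P8's cell: 521.5471

1. box [0,78]×[0,59]: [(0, 0) (78, 0) (78, 59) (0, 59)]
2. ⊥bis P8·P0 via (37.035,27.19): [(0, 13.9989) (0, 0) (78, 0) (78, 41.7809)]  |A|=2175.4116
3. ⊥bis P8·P1 via (38.3,21.605): [(0, 6.3687) (0, 0) (78, 0) (78, 37.3983)]  |A|=1706.9107
4. ⊥bis P8·P2 via (45.44,27.4): [(52.6941, 27.3312) (0, 6.3687) (0, 0) (78, 0) (78, 27.0911)]  |A|=1576.4945
5. ⊥bis P8·P3 via (49.02,27.41): [(51.7629, 26.9607) (0, 6.3687) (0, 0) (78, 0) (78, 22.6633)]  |A|=1513.6087
6. ⊥bis P8·P4 via (51.04,29.095): [(51.7629, 26.9607) (0, 6.3687) (0, 0) (78, 0) (78, 22.6633)]  |A|=1513.6087
7. ⊥bis P8·P5 via (40.295,3.685): [(51.7629, 26.9607) (38.3813, 21.6373) (40.6878, 0) (78, 0) (78, 22.6633)]  |A|=951.2017
8. ⊥bis P8·P6 via (34.205,5.535): [(51.7629, 26.9607) (38.3813, 21.6373) (40.6878, 0) (78, 0) (78, 22.6633)]  |A|=951.2017
9. ⊥bis P8·P7 via (58.885,14.84): [(50.0014, 26.26) (38.3813, 21.6373) (40.6878, 0) (70.429, 0)]  |A|=521.5471
10. ⊥bis P8·P9 via (55.065,27.16): [(50.0014, 26.26) (38.3813, 21.6373) (40.6878, 0) (70.429, 0)]  |A|=521.5471
11. canonical 4-gon: [(50.0014, 26.26) (38.3813, 21.6373) (40.6878, 0) (70.429, 0)]
12. shoelace: 521.5471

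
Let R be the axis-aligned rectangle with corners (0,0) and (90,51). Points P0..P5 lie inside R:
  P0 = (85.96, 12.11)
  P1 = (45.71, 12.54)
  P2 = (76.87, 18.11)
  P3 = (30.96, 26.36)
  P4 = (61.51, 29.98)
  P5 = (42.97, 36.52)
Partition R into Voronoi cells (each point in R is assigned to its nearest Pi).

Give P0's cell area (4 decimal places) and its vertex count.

1. box [0,90]×[0,51]: [(0, 0) (90, 0) (90, 51) (0, 51)]
2. ⊥bis P0·P1 via (65.835,12.325): [(65.7033, 0) (90, 0) (90, 51) (66.2482, 51)]  |A|=1225.2367
3. ⊥bis P0·P2 via (81.415,15.11): [(71.4414, 0) (90, 0) (90, 28.1163)]  |A|=260.8993
4. ⊥bis P0·P3 via (58.46,19.235): [(71.4414, 0) (90, 0) (90, 28.1163)]  |A|=260.8993
5. ⊥bis P0·P4 via (73.735,21.045): [(71.4414, 0) (90, 0) (90, 28.1163)]  |A|=260.8993
6. ⊥bis P0·P5 via (64.465,24.315): [(71.4414, 0) (90, 0) (90, 28.1163)]  |A|=260.8993
7. canonical 3-gon: [(71.4414, 0) (90, 0) (90, 28.1163)]
8. shoelace: 260.8993

Area of P0's cell: 260.8993 (3 vertices)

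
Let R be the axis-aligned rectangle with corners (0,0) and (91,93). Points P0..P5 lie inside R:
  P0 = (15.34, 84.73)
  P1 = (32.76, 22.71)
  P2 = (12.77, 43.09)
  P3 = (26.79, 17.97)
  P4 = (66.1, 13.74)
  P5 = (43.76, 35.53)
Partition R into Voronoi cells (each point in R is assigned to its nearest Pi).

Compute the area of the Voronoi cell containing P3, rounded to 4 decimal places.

1. box [0,91]×[0,93]: [(0, 0) (91, 0) (91, 93) (0, 93)]
2. ⊥bis P3·P0 via (21.065,51.35): [(0, 47.7371) (0, 0) (91, 0) (91, 63.3445)]  |A|=5054.2168
3. ⊥bis P3·P1 via (29.775,20.34): [(7.061, 48.9482) (0, 47.7371) (0, 0) (45.9243, 0)]  |A|=1292.4918
4. ⊥bis P3·P2 via (19.78,30.53): [(21.0997, 31.2665) (0, 19.4904) (0, 0) (45.9243, 0)]  |A|=923.5676
5. ⊥bis P3·P4 via (46.445,15.855): [(44.8804, 1.3149) (21.0997, 31.2665) (0, 19.4904) (0, 0) (44.7389, 0)]  |A|=922.7883
6. ⊥bis P3·P5 via (35.275,26.75): [(44.8804, 1.3149) (21.0997, 31.2665) (0, 19.4904) (0, 0) (44.7389, 0)]  |A|=922.7883
7. canonical 5-gon: [(44.8804, 1.3149) (21.0997, 31.2665) (0, 19.4904) (0, 0) (44.7389, 0)]
8. shoelace: 922.7883

Area of P3's cell: 922.7883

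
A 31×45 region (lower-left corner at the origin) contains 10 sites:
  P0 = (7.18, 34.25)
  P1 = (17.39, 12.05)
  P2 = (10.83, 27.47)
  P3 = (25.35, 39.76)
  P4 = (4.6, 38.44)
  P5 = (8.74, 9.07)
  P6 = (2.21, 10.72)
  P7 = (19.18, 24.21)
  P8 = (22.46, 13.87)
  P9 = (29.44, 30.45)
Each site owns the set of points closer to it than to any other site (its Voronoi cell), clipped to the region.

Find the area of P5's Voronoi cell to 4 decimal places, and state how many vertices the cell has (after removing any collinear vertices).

1. box [0,31]×[0,45]: [(0, 0) (31, 0) (31, 45) (0, 45)]
2. ⊥bis P5·P0 via (7.96,21.66): [(0, 21.1668) (0, 0) (31, 0) (31, 23.0874)]  |A|=685.9411
3. ⊥bis P5·P1 via (13.065,10.56): [(9.2142, 21.7377) (0, 21.1668) (0, 0) (16.703, 0)]  |A|=279.0602
4. ⊥bis P5·P2 via (9.785,18.27): [(10.4342, 18.1963) (0, 19.3814) (0, 0) (16.703, 0)]  |A|=253.0815
5. ⊥bis P5·P3 via (17.045,24.415): [(10.4342, 18.1963) (0, 19.3814) (0, 0) (16.703, 0)]  |A|=253.0815
6. ⊥bis P5·P4 via (6.67,23.755): [(10.4342, 18.1963) (0, 19.3814) (0, 0) (16.703, 0)]  |A|=253.0815
7. ⊥bis P5·P6 via (5.475,9.895): [(10.4342, 18.1963) (7.6524, 18.5122) (2.9747, 0) (16.703, 0)]  |A|=151.3897
8. ⊥bis P5·P7 via (13.96,16.64): [(10.4342, 18.1963) (7.6524, 18.5122) (2.9747, 0) (16.703, 0)]  |A|=151.3897
9. ⊥bis P5·P8 via (15.6,11.47): [(10.4342, 18.1963) (7.6524, 18.5122) (2.9747, 0) (16.703, 0)]  |A|=151.3897
10. ⊥bis P5·P9 via (19.09,19.76): [(10.4342, 18.1963) (7.6524, 18.5122) (2.9747, 0) (16.703, 0)]  |A|=151.3897
11. canonical 4-gon: [(10.4342, 18.1963) (7.6524, 18.5122) (2.9747, 0) (16.703, 0)]
12. shoelace: 151.3897

Area of P5's cell: 151.3897 (4 vertices)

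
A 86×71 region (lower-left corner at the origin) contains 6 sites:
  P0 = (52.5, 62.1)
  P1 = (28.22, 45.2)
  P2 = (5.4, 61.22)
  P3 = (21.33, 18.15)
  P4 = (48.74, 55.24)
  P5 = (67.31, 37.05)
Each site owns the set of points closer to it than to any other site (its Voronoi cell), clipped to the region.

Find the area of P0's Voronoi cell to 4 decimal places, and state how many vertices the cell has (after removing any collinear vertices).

1. box [0,86]×[0,71]: [(0, 0) (86, 0) (86, 71) (0, 71)]
2. ⊥bis P0·P1 via (40.36,53.65): [(77.7029, 0) (86, 0) (86, 71) (28.2836, 71)]  |A|=2343.4802
3. ⊥bis P0·P2 via (28.95,61.66): [(28.7891, 70.2738) (77.7029, 0) (86, 0) (86, 71) (28.7755, 71)]  |A|=2343.3016
4. ⊥bis P0·P3 via (36.915,40.125): [(28.7891, 70.2738) (62.3103, 22.1142) (86, 5.3132) (86, 71) (28.7755, 71)]  |A|=2188.6255
5. ⊥bis P0·P4 via (50.62,58.67): [(28.7822, 70.6394) (86, 39.278) (86, 71) (28.7755, 71)]  |A|=917.8476
6. ⊥bis P0·P5 via (59.905,49.575): [(28.7822, 70.6394) (63.421, 51.6537) (86, 65.0028) (86, 71) (28.7755, 71)]  |A|=627.4276
7. canonical 5-gon: [(28.7822, 70.6394) (63.421, 51.6537) (86, 65.0028) (86, 71) (28.7755, 71)]
8. shoelace: 627.4276

Area of P0's cell: 627.4276 (5 vertices)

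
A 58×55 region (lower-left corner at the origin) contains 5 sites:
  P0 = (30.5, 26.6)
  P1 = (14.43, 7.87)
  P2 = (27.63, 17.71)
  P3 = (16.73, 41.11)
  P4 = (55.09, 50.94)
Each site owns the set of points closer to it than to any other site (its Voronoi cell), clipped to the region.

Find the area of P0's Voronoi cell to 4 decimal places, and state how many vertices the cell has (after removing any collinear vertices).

1. box [0,58]×[0,55]: [(0, 0) (58, 0) (58, 55) (0, 55)]
2. ⊥bis P0·P1 via (22.465,17.235): [(0, 36.5096) (42.5528, 0) (58, 0) (58, 55) (0, 55)]  |A|=2413.2073
3. ⊥bis P0·P2 via (29.065,22.155): [(0, 36.5096) (9.2897, 28.5391) (58, 12.8138) (58, 55) (0, 55)]  |A|=1880.7016
4. ⊥bis P0·P3 via (23.615,33.855): [(15.7991, 26.4377) (58, 12.8138) (58, 55) (45.8963, 55)]  |A|=1063.0028
5. ⊥bis P0·P4 via (42.795,38.77): [(36.0135, 45.6212) (15.7991, 26.4377) (58, 12.8138) (58, 23.4088)]  |A|=658.9537
6. canonical 4-gon: [(36.0135, 45.6212) (15.7991, 26.4377) (58, 12.8138) (58, 23.4088)]
7. shoelace: 658.9537

Area of P0's cell: 658.9537 (4 vertices)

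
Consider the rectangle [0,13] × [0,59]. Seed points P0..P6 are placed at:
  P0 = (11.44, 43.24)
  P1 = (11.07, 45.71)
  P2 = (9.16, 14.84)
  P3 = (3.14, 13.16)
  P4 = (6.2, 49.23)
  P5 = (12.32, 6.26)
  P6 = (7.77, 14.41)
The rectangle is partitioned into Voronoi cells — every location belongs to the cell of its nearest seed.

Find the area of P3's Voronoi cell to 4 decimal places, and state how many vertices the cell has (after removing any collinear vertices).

Area of P3's cell: 116.4472 (5 vertices)

1. box [0,13]×[0,59]: [(0, 0) (13, 0) (13, 59) (0, 59)]
2. ⊥bis P3·P0 via (7.29,28.2): [(0, 30.2115) (0, 0) (13, 0) (13, 26.6244)]  |A|=369.4338
3. ⊥bis P3·P1 via (7.105,29.435): [(0, 30.2115) (0, 0) (13, 0) (13, 26.6244)]  |A|=369.4338
4. ⊥bis P3·P2 via (6.15,14): [(1.7615, 29.7255) (0, 30.2115) (0, 0) (10.057, 0)]  |A|=176.083
5. ⊥bis P3·P4 via (4.67,31.195): [(1.7615, 29.7255) (0, 30.2115) (0, 0) (10.057, 0)]  |A|=176.083
6. ⊥bis P3·P5 via (7.73,9.71): [(7.4509, 9.3386) (1.7615, 29.7255) (0, 30.2115) (0, 0) (0.4316, 0)]  |A|=131.1393
7. ⊥bis P3·P6 via (5.455,13.785): [(6.8656, 8.56) (1.1023, 29.9074) (0, 30.2115) (0, 0) (0.4316, 0)]  |A|=116.4472
8. canonical 5-gon: [(6.8656, 8.56) (1.1023, 29.9074) (0, 30.2115) (0, 0) (0.4316, 0)]
9. shoelace: 116.4472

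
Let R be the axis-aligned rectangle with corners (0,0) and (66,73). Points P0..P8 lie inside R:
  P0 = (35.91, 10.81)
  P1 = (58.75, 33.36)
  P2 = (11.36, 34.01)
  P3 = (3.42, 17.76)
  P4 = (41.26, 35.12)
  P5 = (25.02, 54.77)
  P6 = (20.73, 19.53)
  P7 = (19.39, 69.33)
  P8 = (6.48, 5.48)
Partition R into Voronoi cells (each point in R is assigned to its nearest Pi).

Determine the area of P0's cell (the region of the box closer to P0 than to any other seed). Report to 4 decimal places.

Area of P0's cell: 708.9656

1. box [0,66]×[0,73]: [(0, 0) (66, 0) (66, 73) (0, 73)]
2. ⊥bis P0·P1 via (47.33,22.085): [(0, 70.0237) (0, 0) (66, 0) (66, 3.1749)]  |A|=2415.553
3. ⊥bis P0·P2 via (23.635,22.41): [(35.0663, 34.5064) (2.4573, 0) (66, 0) (66, 3.1749)]  |A|=1145.4218
4. ⊥bis P0·P3 via (19.665,14.285): [(35.0663, 34.5064) (20.75, 19.3571) (16.6093, 0) (66, 0) (66, 3.1749)]  |A|=1008.4514
5. ⊥bis P0·P4 via (38.585,22.965): [(48.6476, 20.7505) (26.6431, 25.5931) (20.75, 19.3571) (16.6093, 0) (66, 0) (66, 3.1749)]  |A|=889.9895
6. ⊥bis P0·P5 via (30.465,32.79): [(48.6476, 20.7505) (26.6431, 25.5931) (20.75, 19.3571) (16.6093, 0) (66, 0) (66, 3.1749)]  |A|=889.9895
7. ⊥bis P0·P6 via (28.32,15.17): [(48.6476, 20.7505) (33.4473, 24.0957) (19.6057, 0) (66, 0) (66, 3.1749)]  |A|=715.1799
8. ⊥bis P0·P7 via (27.65,40.07): [(48.6476, 20.7505) (33.4473, 24.0957) (19.6057, 0) (66, 0) (66, 3.1749)]  |A|=715.1799
9. ⊥bis P0·P8 via (21.195,8.145): [(48.6476, 20.7505) (33.4473, 24.0957) (21.9356, 4.0558) (22.6701, 0) (66, 0) (66, 3.1749)]  |A|=708.9656
10. canonical 6-gon: [(48.6476, 20.7505) (33.4473, 24.0957) (21.9356, 4.0558) (22.6701, 0) (66, 0) (66, 3.1749)]
11. shoelace: 708.9656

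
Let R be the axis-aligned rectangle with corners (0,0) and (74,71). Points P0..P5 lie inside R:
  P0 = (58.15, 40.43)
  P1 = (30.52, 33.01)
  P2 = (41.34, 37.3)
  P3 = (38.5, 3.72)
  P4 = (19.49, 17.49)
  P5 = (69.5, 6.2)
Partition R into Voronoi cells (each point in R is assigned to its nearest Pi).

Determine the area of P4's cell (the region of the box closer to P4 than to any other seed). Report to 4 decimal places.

1. box [0,74]×[0,71]: [(0, 0) (74, 0) (74, 71) (0, 71)]
2. ⊥bis P4·P0 via (38.82,28.96): [(0, 0) (56.0042, 0) (13.8744, 71) (0, 71)]  |A|=2480.6908
3. ⊥bis P4·P1 via (25.005,25.25): [(0, 43.021) (0, 0) (56.0042, 0) (52.7013, 5.5664)]  |A|=1289.4996
4. ⊥bis P4·P2 via (30.415,27.395): [(45.6843, 10.5533) (0, 43.021) (0, 0) (55.2523, 0)]  |A|=1274.2382
5. ⊥bis P4·P3 via (28.995,10.605): [(34.6421, 18.401) (0, 43.021) (0, 0) (21.3132, 0)]  |A|=941.2592
6. ⊥bis P4·P5 via (44.495,11.845): [(34.6421, 18.401) (0, 43.021) (0, 0) (21.3132, 0)]  |A|=941.2592
7. canonical 4-gon: [(34.6421, 18.401) (0, 43.021) (0, 0) (21.3132, 0)]
8. shoelace: 941.2592

Area of P4's cell: 941.2592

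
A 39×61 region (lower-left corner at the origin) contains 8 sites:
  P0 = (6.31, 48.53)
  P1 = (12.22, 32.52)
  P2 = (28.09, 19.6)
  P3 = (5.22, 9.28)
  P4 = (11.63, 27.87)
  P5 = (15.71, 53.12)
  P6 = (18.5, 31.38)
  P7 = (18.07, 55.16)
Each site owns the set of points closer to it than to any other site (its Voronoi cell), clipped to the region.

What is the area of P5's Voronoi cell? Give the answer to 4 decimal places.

1. box [0,39]×[0,61]: [(0, 0) (39, 0) (39, 61) (0, 61)]
2. ⊥bis P5·P0 via (11.01,50.825): [(35.8277, 0) (39, 0) (39, 61) (6.0416, 61)]  |A|=1101.9861
3. ⊥bis P5·P1 via (13.965,42.82): [(15.0048, 42.6438) (39, 38.5786) (39, 61) (6.0416, 61)]  |A|=571.4973
4. ⊥bis P5·P2 via (21.9,36.36): [(15.0048, 42.6438) (31.3955, 39.867) (39, 42.6756) (39, 61) (6.0416, 61)]  |A|=555.9196
5. ⊥bis P5·P3 via (10.465,31.2): [(15.0048, 42.6438) (31.3955, 39.867) (39, 42.6756) (39, 61) (6.0416, 61)]  |A|=555.9196
6. ⊥bis P5·P4 via (13.67,40.495): [(15.0048, 42.6438) (31.3955, 39.867) (39, 42.6756) (39, 61) (6.0416, 61)]  |A|=555.9196
7. ⊥bis P5·P6 via (17.105,42.25): [(15.0048, 42.6438) (17.2327, 42.2664) (39, 45.0599) (39, 61) (6.0416, 61)]  |A|=500.9576
8. ⊥bis P5·P7 via (16.89,54.14): [(15.0048, 42.6438) (17.2327, 42.2664) (26.163, 43.4125) (10.9602, 61) (6.0416, 61)]  |A|=152.0698
9. canonical 5-gon: [(15.0048, 42.6438) (17.2327, 42.2664) (26.163, 43.4125) (10.9602, 61) (6.0416, 61)]
10. shoelace: 152.0698

Area of P5's cell: 152.0698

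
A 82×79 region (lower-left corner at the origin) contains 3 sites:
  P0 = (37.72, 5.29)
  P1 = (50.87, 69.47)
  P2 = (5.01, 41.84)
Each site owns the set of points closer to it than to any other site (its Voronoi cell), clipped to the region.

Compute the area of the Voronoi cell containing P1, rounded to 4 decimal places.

1. box [0,82]×[0,79]: [(0, 0) (82, 0) (82, 79) (0, 79)]
2. ⊥bis P1·P0 via (44.295,37.38): [(0, 46.4557) (82, 29.6545) (82, 79) (0, 79)]  |A|=3357.4801
3. ⊥bis P1·P2 via (27.94,55.655): [(38.1978, 38.6293) (82, 29.6545) (82, 79) (13.875, 79)]  |A|=2455.8495
4. canonical 4-gon: [(38.1978, 38.6293) (82, 29.6545) (82, 79) (13.875, 79)]
5. shoelace: 2455.8495

Area of P1's cell: 2455.8495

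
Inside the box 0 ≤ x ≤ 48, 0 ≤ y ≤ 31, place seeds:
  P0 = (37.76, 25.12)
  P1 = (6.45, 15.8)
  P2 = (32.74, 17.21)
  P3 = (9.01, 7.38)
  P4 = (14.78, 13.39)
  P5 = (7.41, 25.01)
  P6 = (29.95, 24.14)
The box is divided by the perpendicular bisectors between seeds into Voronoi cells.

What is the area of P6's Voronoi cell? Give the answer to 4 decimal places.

1. box [0,48]×[0,31]: [(0, 0) (48, 0) (48, 31) (0, 31)]
2. ⊥bis P6·P0 via (33.855,24.63): [(0, 0) (36.9456, 0) (33.0557, 31) (0, 31)]  |A|=1085.0196
3. ⊥bis P6·P1 via (18.2,19.97): [(25.2872, 0) (36.9456, 0) (33.0557, 31) (14.2855, 31)]  |A|=471.642
4. ⊥bis P6·P2 via (31.345,20.675): [(19.6244, 15.9563) (34.2067, 21.8271) (33.0557, 31) (14.2855, 31)]  |A|=211.4456
5. ⊥bis P6·P3 via (19.48,15.76): [(19.6244, 15.9563) (34.2067, 21.8271) (33.0557, 31) (14.2855, 31)]  |A|=211.4456
6. ⊥bis P6·P4 via (22.365,18.765): [(14.8781, 29.3302) (23.3052, 17.4382) (34.2067, 21.8271) (33.0557, 31) (14.2855, 31)]  |A|=183.3157
7. ⊥bis P6·P5 via (18.68,24.575): [(18.6577, 23.9966) (23.3052, 17.4382) (34.2067, 21.8271) (33.0557, 31) (18.928, 31)]  |A|=165.484
8. canonical 5-gon: [(18.6577, 23.9966) (23.3052, 17.4382) (34.2067, 21.8271) (33.0557, 31) (18.928, 31)]
9. shoelace: 165.484

Area of P6's cell: 165.4840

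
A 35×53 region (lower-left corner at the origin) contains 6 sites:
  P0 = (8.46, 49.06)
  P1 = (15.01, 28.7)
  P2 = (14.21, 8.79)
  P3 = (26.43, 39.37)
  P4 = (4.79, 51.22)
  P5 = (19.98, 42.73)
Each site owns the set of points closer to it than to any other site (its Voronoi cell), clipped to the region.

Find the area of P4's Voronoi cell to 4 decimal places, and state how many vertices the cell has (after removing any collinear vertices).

Area of P4's cell: 58.6413 (3 vertices)

1. box [0,35]×[0,53]: [(0, 0) (35, 0) (35, 53) (0, 53)]
2. ⊥bis P4·P0 via (6.625,50.14): [(0, 38.8836) (8.3083, 53) (0, 53)]  |A|=58.6413
3. ⊥bis P4·P1 via (9.9,39.96): [(0, 38.8836) (8.3083, 53) (0, 53)]  |A|=58.6413
4. ⊥bis P4·P2 via (9.5,30.005): [(0, 38.8836) (8.3083, 53) (0, 53)]  |A|=58.6413
5. ⊥bis P4·P3 via (15.61,45.295): [(0, 38.8836) (8.3083, 53) (0, 53)]  |A|=58.6413
6. ⊥bis P4·P5 via (12.385,46.975): [(0, 38.8836) (8.3083, 53) (0, 53)]  |A|=58.6413
7. canonical 3-gon: [(0, 38.8836) (8.3083, 53) (0, 53)]
8. shoelace: 58.6413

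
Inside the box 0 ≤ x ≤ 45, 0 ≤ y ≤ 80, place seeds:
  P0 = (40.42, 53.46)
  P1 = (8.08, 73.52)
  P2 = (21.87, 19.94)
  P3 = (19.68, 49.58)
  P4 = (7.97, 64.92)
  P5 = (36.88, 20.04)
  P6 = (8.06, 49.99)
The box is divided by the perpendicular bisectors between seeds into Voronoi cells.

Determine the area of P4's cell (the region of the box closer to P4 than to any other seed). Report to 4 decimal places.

Area of P4's cell: 252.8572

1. box [0,45]×[0,80]: [(0, 0) (45, 0) (45, 80) (0, 80)]
2. ⊥bis P4·P0 via (24.195,59.19): [(0, 0) (3.2915, 0) (31.5442, 80) (0, 80)]  |A|=1393.4308
3. ⊥bis P4·P1 via (8.025,69.22): [(0, 69.3226) (0, 0) (3.2915, 0) (27.6485, 68.969)]  |A|=1071.8419
4. ⊥bis P4·P2 via (14.92,42.43): [(0, 69.3226) (0, 37.8193) (18.6872, 43.5942) (27.6485, 68.969)]  |A|=646.7275
5. ⊥bis P4·P3 via (13.825,57.25): [(0, 69.3226) (0, 46.6965) (27.0845, 67.3718) (27.6485, 68.969)]  |A|=328.5885
6. ⊥bis P4·P5 via (22.425,42.48): [(0, 69.3226) (0, 46.6965) (27.0845, 67.3718) (27.6485, 68.969)]  |A|=328.5885
7. ⊥bis P4·P6 via (8.015,57.455): [(0, 69.3226) (0, 57.4067) (14.1419, 57.4919) (27.0845, 67.3718) (27.6485, 68.969)]  |A|=252.8572
8. canonical 5-gon: [(0, 69.3226) (0, 57.4067) (14.1419, 57.4919) (27.0845, 67.3718) (27.6485, 68.969)]
9. shoelace: 252.8572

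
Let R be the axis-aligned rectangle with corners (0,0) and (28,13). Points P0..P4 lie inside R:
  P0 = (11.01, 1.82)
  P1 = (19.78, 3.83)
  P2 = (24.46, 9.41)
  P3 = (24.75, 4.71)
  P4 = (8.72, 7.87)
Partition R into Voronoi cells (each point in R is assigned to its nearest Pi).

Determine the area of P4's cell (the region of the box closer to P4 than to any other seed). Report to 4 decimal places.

Area of P4's cell: 139.7074

1. box [0,28]×[0,13]: [(0, 0) (28, 0) (28, 13) (0, 13)]
2. ⊥bis P4·P0 via (9.865,4.845): [(0, 1.111) (28, 11.7093) (28, 13) (0, 13)]  |A|=184.5158
3. ⊥bis P4·P1 via (14.25,5.85): [(0, 1.111) (14.5276, 6.6098) (16.8618, 13) (0, 13)]  |A|=140.2339
4. ⊥bis P4·P2 via (16.59,8.64): [(0, 1.111) (14.5276, 6.6098) (16.311, 11.4921) (16.1634, 13) (0, 13)]  |A|=139.7074
5. ⊥bis P4·P3 via (16.735,6.29): [(0, 1.111) (14.5276, 6.6098) (16.311, 11.4921) (16.1634, 13) (0, 13)]  |A|=139.7074
6. canonical 5-gon: [(0, 1.111) (14.5276, 6.6098) (16.311, 11.4921) (16.1634, 13) (0, 13)]
7. shoelace: 139.7074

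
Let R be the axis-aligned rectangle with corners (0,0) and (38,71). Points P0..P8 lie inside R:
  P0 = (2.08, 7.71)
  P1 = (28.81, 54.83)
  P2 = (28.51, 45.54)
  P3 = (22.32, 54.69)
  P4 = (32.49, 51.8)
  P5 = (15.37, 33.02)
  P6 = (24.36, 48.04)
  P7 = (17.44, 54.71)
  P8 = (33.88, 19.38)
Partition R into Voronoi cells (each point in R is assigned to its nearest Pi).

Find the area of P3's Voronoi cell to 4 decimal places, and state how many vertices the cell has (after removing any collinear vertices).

Area of P3's cell: 109.4313 (4 vertices)

1. box [0,38]×[0,71]: [(0, 0) (38, 0) (38, 71) (0, 71)]
2. ⊥bis P3·P0 via (12.2,31.2): [(0, 36.456) (38, 20.0848) (38, 71) (0, 71)]  |A|=1623.7243
3. ⊥bis P3·P1 via (25.565,54.76): [(0, 36.456) (26.2034, 25.167) (25.2147, 71) (0, 71)]  |A|=1030.4158
4. ⊥bis P3·P2 via (25.415,50.115): [(0, 36.456) (3.1918, 35.0809) (25.6616, 50.2818) (25.2147, 71) (0, 71)]  |A|=744.1359
5. ⊥bis P3·P4 via (27.405,53.245): [(0, 36.456) (3.1918, 35.0809) (25.6616, 50.2818) (25.2147, 71) (0, 71)]  |A|=744.1359
6. ⊥bis P3·P5 via (18.845,43.855): [(0, 49.899) (17.0246, 44.4388) (25.6616, 50.2818) (25.2147, 71) (0, 71)]  |A|=605.2609
7. ⊥bis P3·P6 via (23.34,51.365): [(0, 49.899) (9.0741, 46.9887) (25.6231, 52.0654) (25.2147, 71) (0, 71)]  |A|=556.1665
8. ⊥bis P3·P7 via (19.88,54.7): [(19.862, 50.2981) (25.6231, 52.0654) (25.2147, 71) (19.9468, 71)]  |A|=109.4313
9. ⊥bis P3·P8 via (28.1,37.035): [(19.862, 50.2981) (25.6231, 52.0654) (25.2147, 71) (19.9468, 71)]  |A|=109.4313
10. canonical 4-gon: [(19.862, 50.2981) (25.6231, 52.0654) (25.2147, 71) (19.9468, 71)]
11. shoelace: 109.4313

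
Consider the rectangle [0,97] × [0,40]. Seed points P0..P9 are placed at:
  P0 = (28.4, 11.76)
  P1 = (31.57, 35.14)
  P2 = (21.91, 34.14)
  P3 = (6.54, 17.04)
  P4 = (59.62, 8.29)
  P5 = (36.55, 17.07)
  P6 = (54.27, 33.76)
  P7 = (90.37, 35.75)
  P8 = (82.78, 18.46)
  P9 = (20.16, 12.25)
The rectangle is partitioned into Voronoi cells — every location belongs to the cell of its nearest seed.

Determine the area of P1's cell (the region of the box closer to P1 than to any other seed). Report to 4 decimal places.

Area of P1's cell: 217.1299

1. box [0,97]×[0,40]: [(0, 0) (97, 0) (97, 40) (0, 40)]
2. ⊥bis P1·P0 via (29.985,23.45): [(0, 27.5155) (97, 14.3637) (97, 40) (0, 40)]  |A|=1848.8563
3. ⊥bis P1·P2 via (26.74,34.64): [(27.8687, 23.7369) (97, 14.3637) (97, 40) (26.1851, 40)]  |A|=1461.9685
4. ⊥bis P1·P3 via (19.055,26.09): [(27.8687, 23.7369) (97, 14.3637) (97, 40) (26.1851, 40)]  |A|=1461.9685
5. ⊥bis P1·P4 via (45.595,21.715): [(27.8687, 23.7369) (45.2718, 21.3773) (63.0978, 40) (26.1851, 40)]  |A|=483.2333
6. ⊥bis P1·P5 via (34.06,26.105): [(27.8021, 24.3803) (55.4364, 31.9962) (63.0978, 40) (26.1851, 40)]  |A|=369.6965
7. ⊥bis P1·P6 via (42.92,34.45): [(27.8021, 24.3803) (42.555, 28.4462) (43.2574, 40) (26.1851, 40)]  |A|=217.1299
8. ⊥bis P1·P7 via (60.97,35.445): [(27.8021, 24.3803) (42.555, 28.4462) (43.2574, 40) (26.1851, 40)]  |A|=217.1299
9. ⊥bis P1·P8 via (57.175,26.8): [(27.8021, 24.3803) (42.555, 28.4462) (43.2574, 40) (26.1851, 40)]  |A|=217.1299
10. ⊥bis P1·P9 via (25.865,23.695): [(27.8021, 24.3803) (42.555, 28.4462) (43.2574, 40) (26.1851, 40)]  |A|=217.1299
11. canonical 4-gon: [(27.8021, 24.3803) (42.555, 28.4462) (43.2574, 40) (26.1851, 40)]
12. shoelace: 217.1299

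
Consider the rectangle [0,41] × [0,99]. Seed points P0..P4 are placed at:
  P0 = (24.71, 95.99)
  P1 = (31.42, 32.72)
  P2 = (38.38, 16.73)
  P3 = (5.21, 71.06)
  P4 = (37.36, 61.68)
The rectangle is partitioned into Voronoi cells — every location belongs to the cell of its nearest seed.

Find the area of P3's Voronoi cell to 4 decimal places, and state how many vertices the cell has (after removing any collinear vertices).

Area of P3's cell: 846.3311 (4 vertices)

1. box [0,41]×[0,99]: [(0, 0) (41, 0) (41, 99) (0, 99)]
2. ⊥bis P3·P0 via (14.96,83.525): [(0, 95.2266) (0, 0) (41, 0) (41, 63.1568)]  |A|=3246.8583
3. ⊥bis P3·P1 via (18.315,51.89): [(38.1066, 65.4199) (0, 95.2266) (0, 39.3695)]  |A|=1064.2619
4. ⊥bis P3·P2 via (21.795,43.895): [(38.1066, 65.4199) (0, 95.2266) (0, 39.3695)]  |A|=1064.2619
5. ⊥bis P3·P4 via (21.285,66.37): [(16.7478, 50.8186) (24.1849, 76.3094) (0, 95.2266) (0, 39.3695)]  |A|=846.3311
6. canonical 4-gon: [(16.7478, 50.8186) (24.1849, 76.3094) (0, 95.2266) (0, 39.3695)]
7. shoelace: 846.3311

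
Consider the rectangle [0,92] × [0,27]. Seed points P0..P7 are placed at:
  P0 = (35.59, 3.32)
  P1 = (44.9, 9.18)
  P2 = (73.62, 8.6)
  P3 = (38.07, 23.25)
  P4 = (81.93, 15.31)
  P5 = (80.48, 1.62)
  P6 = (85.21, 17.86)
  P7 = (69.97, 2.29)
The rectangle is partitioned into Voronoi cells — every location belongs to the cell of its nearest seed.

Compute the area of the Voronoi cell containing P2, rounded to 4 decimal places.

Area of P2's cell: 272.4052

1. box [0,92]×[0,27]: [(0, 0) (92, 0) (92, 27) (0, 27)]
2. ⊥bis P2·P0 via (54.605,5.96): [(55.4325, 0) (92, 0) (92, 27) (51.6839, 27)]  |A|=1037.9296
3. ⊥bis P2·P1 via (59.26,8.89): [(59.0805, 0) (92, 0) (92, 27) (59.6257, 27)]  |A|=881.4663
4. ⊥bis P2·P3 via (55.845,15.925): [(59.5854, 25.0015) (59.0805, 0) (92, 0) (92, 27) (60.409, 27)]  |A|=880.6837
5. ⊥bis P2·P4 via (77.775,11.955): [(59.5854, 25.0015) (59.0805, 0) (87.4282, 0) (65.6268, 27) (60.409, 27)]  |A|=462.9254
6. ⊥bis P2·P5 via (77.05,5.11): [(59.5854, 25.0015) (59.0805, 0) (71.8506, 0) (80.5358, 8.5359) (65.6268, 27) (60.409, 27)]  |A|=396.4413
7. ⊥bis P2·P6 via (79.415,13.23): [(59.5854, 25.0015) (59.0805, 0) (71.8506, 0) (80.5358, 8.5359) (65.6268, 27) (60.409, 27)]  |A|=396.4413
8. ⊥bis P2·P7 via (71.795,5.445): [(59.5854, 25.0015) (59.336, 12.6519) (75.3176, 3.4074) (80.5358, 8.5359) (65.6268, 27) (60.409, 27)]  |A|=272.4052
9. canonical 6-gon: [(59.5854, 25.0015) (59.336, 12.6519) (75.3176, 3.4074) (80.5358, 8.5359) (65.6268, 27) (60.409, 27)]
10. shoelace: 272.4052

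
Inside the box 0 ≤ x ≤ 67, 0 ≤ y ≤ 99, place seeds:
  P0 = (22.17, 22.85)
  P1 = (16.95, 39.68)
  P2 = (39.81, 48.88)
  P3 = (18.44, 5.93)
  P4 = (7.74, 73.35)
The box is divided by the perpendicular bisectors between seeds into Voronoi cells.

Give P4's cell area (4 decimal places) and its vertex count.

Area of P4's cell: 1559.5793 (4 vertices)

1. box [0,67]×[0,99]: [(0, 0) (67, 0) (67, 99) (0, 99)]
2. ⊥bis P4·P0 via (14.955,48.1): [(0, 43.8267) (67, 62.9715) (67, 99) (0, 99)]  |A|=3055.2606
3. ⊥bis P4·P1 via (12.345,56.515): [(0, 53.1382) (67, 71.4652) (67, 99) (0, 99)]  |A|=2458.7874
4. ⊥bis P4·P2 via (23.775,61.115): [(0, 53.1382) (22.3542, 59.2529) (52.682, 99) (0, 99)]  |A|=1559.5793
5. ⊥bis P4·P3 via (13.09,39.64): [(0, 53.1382) (22.3542, 59.2529) (52.682, 99) (0, 99)]  |A|=1559.5793
6. canonical 4-gon: [(0, 53.1382) (22.3542, 59.2529) (52.682, 99) (0, 99)]
7. shoelace: 1559.5793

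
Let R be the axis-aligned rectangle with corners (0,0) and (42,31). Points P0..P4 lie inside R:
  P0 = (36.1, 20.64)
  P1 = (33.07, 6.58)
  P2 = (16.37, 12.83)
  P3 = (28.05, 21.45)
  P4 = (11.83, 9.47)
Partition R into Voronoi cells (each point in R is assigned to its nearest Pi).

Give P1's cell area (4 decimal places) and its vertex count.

Area of P1's cell: 243.7173 (6 vertices)

1. box [0,42]×[0,31]: [(0, 0) (42, 0) (42, 31) (0, 31)]
2. ⊥bis P1·P0 via (34.585,13.61): [(0, 21.0632) (0, 0) (42, 0) (42, 12.012)]  |A|=694.5807
3. ⊥bis P1·P2 via (24.72,9.705): [(26.8086, 15.2858) (21.0879, 0) (42, 0) (42, 12.012)]  |A|=251.0692
4. ⊥bis P1·P3 via (30.56,14.015): [(31.396, 14.2972) (25.7217, 12.3816) (21.0879, 0) (42, 0) (42, 12.012)]  |A|=243.8706
5. ⊥bis P1·P4 via (22.45,8.025): [(31.396, 14.2972) (25.7217, 12.3816) (21.5124, 1.1344) (21.3581, 0) (42, 0) (42, 12.012)]  |A|=243.7173
6. canonical 6-gon: [(31.396, 14.2972) (25.7217, 12.3816) (21.5124, 1.1344) (21.3581, 0) (42, 0) (42, 12.012)]
7. shoelace: 243.7173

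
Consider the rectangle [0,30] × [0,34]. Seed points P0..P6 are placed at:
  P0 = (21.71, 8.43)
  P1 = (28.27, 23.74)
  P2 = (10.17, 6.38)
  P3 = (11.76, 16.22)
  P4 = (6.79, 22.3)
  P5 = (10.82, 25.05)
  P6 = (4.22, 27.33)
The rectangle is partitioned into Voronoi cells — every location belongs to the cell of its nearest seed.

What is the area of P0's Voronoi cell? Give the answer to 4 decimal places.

Area of P0's cell: 212.6093

1. box [0,30]×[0,34]: [(0, 0) (30, 0) (30, 34) (0, 34)]
2. ⊥bis P0·P1 via (24.99,16.085): [(0, 26.7927) (0, 0) (30, 0) (30, 13.9383)]  |A|=610.9649
3. ⊥bis P0·P2 via (15.94,7.405): [(13.5254, 20.9973) (17.2554, 0) (30, 0) (30, 13.9383)]  |A|=248.6148
4. ⊥bis P0·P3 via (16.735,12.325): [(21.0129, 17.7891) (15.3747, 10.5875) (17.2554, 0) (30, 0) (30, 13.9383)]  |A|=212.6093
5. ⊥bis P0·P4 via (14.25,15.365): [(21.0129, 17.7891) (15.3747, 10.5875) (17.2554, 0) (30, 0) (30, 13.9383)]  |A|=212.6093
6. ⊥bis P0·P5 via (16.265,16.74): [(21.0129, 17.7891) (15.3747, 10.5875) (17.2554, 0) (30, 0) (30, 13.9383)]  |A|=212.6093
7. ⊥bis P0·P6 via (12.965,17.88): [(21.0129, 17.7891) (15.3747, 10.5875) (17.2554, 0) (30, 0) (30, 13.9383)]  |A|=212.6093
8. canonical 5-gon: [(21.0129, 17.7891) (15.3747, 10.5875) (17.2554, 0) (30, 0) (30, 13.9383)]
9. shoelace: 212.6093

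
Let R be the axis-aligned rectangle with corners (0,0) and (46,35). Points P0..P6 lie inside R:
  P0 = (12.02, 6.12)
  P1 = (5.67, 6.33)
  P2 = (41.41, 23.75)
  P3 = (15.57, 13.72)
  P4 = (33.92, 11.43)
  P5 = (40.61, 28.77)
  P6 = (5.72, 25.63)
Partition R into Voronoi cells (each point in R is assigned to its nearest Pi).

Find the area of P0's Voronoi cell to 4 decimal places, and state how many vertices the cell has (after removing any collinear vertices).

Area of P0's cell: 134.2216 (4 vertices)

1. box [0,46]×[0,35]: [(0, 0) (46, 0) (46, 35) (0, 35)]
2. ⊥bis P0·P1 via (8.845,6.225): [(8.6391, 0) (46, 0) (46, 35) (9.7966, 35)]  |A|=1287.3744
3. ⊥bis P0·P2 via (26.715,14.935): [(8.6391, 0) (35.674, 0) (14.6787, 35) (9.7966, 35)]  |A|=558.5466
4. ⊥bis P0·P3 via (13.795,9.92): [(9.0406, 12.1408) (8.6391, 0) (35.0322, 0)]  |A|=160.2162
5. ⊥bis P0·P4 via (22.97,8.775): [(23.8288, 5.2332) (9.0406, 12.1408) (8.6391, 0) (25.0976, 0)]  |A|=134.2216
6. ⊥bis P0·P5 via (26.315,17.445): [(23.8288, 5.2332) (9.0406, 12.1408) (8.6391, 0) (25.0976, 0)]  |A|=134.2216
7. ⊥bis P0·P6 via (8.87,15.875): [(23.8288, 5.2332) (9.0406, 12.1408) (8.6391, 0) (25.0976, 0)]  |A|=134.2216
8. canonical 4-gon: [(23.8288, 5.2332) (9.0406, 12.1408) (8.6391, 0) (25.0976, 0)]
9. shoelace: 134.2216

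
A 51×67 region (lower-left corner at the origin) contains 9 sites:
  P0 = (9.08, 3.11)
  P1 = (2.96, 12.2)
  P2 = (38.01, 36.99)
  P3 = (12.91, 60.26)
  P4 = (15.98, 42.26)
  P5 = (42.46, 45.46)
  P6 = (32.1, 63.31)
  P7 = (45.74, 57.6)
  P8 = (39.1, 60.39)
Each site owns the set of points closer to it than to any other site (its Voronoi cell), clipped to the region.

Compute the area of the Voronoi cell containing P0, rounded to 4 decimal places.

Area of P0's cell: 506.7029

1. box [0,51]×[0,67]: [(0, 0) (51, 0) (51, 67) (0, 67)]
2. ⊥bis P0·P1 via (6.02,7.655): [(0, 3.6019) (0, 0) (51, 0) (51, 37.9386)]  |A|=1059.2826
3. ⊥bis P0·P2 via (23.545,20.05): [(23.9353, 19.7168) (0, 3.6019) (0, 0) (47.0256, 0)]  |A|=506.7029
4. ⊥bis P0·P3 via (10.995,31.685): [(23.9353, 19.7168) (0, 3.6019) (0, 0) (47.0256, 0)]  |A|=506.7029
5. ⊥bis P0·P4 via (12.53,22.685): [(23.9353, 19.7168) (0, 3.6019) (0, 0) (47.0256, 0)]  |A|=506.7029
6. ⊥bis P0·P5 via (25.77,24.285): [(23.9353, 19.7168) (0, 3.6019) (0, 0) (47.0256, 0)]  |A|=506.7029
7. ⊥bis P0·P6 via (20.59,33.21): [(23.9353, 19.7168) (0, 3.6019) (0, 0) (47.0256, 0)]  |A|=506.7029
8. ⊥bis P0·P7 via (27.41,30.355): [(23.9353, 19.7168) (0, 3.6019) (0, 0) (47.0256, 0)]  |A|=506.7029
9. ⊥bis P0·P8 via (24.09,31.75): [(23.9353, 19.7168) (0, 3.6019) (0, 0) (47.0256, 0)]  |A|=506.7029
10. canonical 4-gon: [(23.9353, 19.7168) (0, 3.6019) (0, 0) (47.0256, 0)]
11. shoelace: 506.7029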